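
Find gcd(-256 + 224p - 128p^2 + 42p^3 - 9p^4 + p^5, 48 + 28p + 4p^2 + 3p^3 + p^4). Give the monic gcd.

8 - 2p + p^2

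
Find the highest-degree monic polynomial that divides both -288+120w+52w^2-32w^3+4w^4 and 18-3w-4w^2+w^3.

18-3w-4w^2+w^3

Euclidean algorithm in ℚ[w]:
  4w^4-32w^3+52w^2+120w-288 = (4w-16)(w^3-4w^2-3w+18) + (0)
The last nonzero remainder w^3-4w^2-3w+18 is already monic.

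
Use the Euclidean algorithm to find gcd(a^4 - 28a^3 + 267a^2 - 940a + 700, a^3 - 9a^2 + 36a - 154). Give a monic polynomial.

Repeated division with remainder:
  a^4 - 28a^3 + 267a^2 - 940a + 700 = (a - 19)(a^3 - 9a^2 + 36a - 154) + (60a^2 - 102a - 2226)
  a^3 - 9a^2 + 36a - 154 = ((1/60)a - 73/600)(60a^2 - 102a - 2226) + ((6069/100)a - 42483/100)
  60a^2 - 102a - 2226 = ((2000/2023)a + 10600/2023)((6069/100)a - 42483/100) + (0)
Last nonzero remainder: (6069/100)a - 42483/100. Dividing through by 6069/100 gives the monic gcd a - 7.

a - 7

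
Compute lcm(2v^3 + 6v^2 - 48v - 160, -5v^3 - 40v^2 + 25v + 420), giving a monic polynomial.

v^5 + 7v^4 - 33v^3 - 239v^2 + 184v + 1680

Euclidean algorithm in ℚ[v]:
  2v^3 + 6v^2 - 48v - 160 = (-2/5)(-5v^3 - 40v^2 + 25v + 420) + (-10v^2 - 38v + 8)
  -5v^3 - 40v^2 + 25v + 420 = ((1/2)v + 21/10)(-10v^2 - 38v + 8) + ((504/5)v + 2016/5)
  -10v^2 - 38v + 8 = (-(25/252)v + 5/252)((504/5)v + 2016/5) + (0)
Last nonzero remainder: (504/5)v + 2016/5. Dividing through by 504/5 gives the monic gcd v + 4.
Then lcm(f, g) = f·g / gcd(f, g); expanding and making the result monic gives the answer.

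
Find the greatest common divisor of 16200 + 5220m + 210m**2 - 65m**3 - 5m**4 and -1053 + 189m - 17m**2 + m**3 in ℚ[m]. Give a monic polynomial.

-9 + m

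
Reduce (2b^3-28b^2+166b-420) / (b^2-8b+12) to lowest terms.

(2b^2-16b+70)/(b-2)

By polynomial division,
  2b^3-28b^2+166b-420 = (2b-12)(b^2-8b+12) + (46b-276)
  b^2-8b+12 = ((1/46)b-1/23)(46b-276) + (0)
Last nonzero remainder: 46b-276. Dividing through by 46 gives the monic gcd b-6.
Cancel b-6 from numerator and denominator to get the reduced form.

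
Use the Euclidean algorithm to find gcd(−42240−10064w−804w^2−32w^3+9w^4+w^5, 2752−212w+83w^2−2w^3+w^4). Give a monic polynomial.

By polynomial division,
  w^5+9w^4−32w^3−804w^2−10064w−42240 = (w+11)(w^4−2w^3+83w^2−212w+2752) + (−93w^3−1505w^2−10484w−72512)
  w^4−2w^3+83w^2−212w+2752 = (−(1/93)w+1691/8649)(−93w^3−1505w^2−10484w−72512) + ((2287810/8649)w^2+(9151240/8649)w+146419840/8649)
  −93w^3−1505w^2−10484w−72512 = (−(804357/2287810)w−9799317/2287810)((2287810/8649)w^2+(9151240/8649)w+146419840/8649) + (0)
Last nonzero remainder: (2287810/8649)w^2+(9151240/8649)w+146419840/8649. Dividing through by 2287810/8649 gives the monic gcd w^2+4w+64.

64+4w+w^2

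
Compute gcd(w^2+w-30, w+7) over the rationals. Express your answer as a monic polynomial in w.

Repeated division with remainder:
  w^2+w-30 = (w-6)(w+7) + (12)
  w+7 = ((1/12)w+7/12)(12) + (0)
The last nonzero remainder is the constant 12, so the polynomials are coprime and gcd = 1.

1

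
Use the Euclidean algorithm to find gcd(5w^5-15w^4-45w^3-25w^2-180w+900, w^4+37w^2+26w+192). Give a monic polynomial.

w^2+w+6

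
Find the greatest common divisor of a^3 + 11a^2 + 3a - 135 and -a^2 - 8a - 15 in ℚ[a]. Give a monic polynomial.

a + 5

Repeated division with remainder:
  a^3 + 11a^2 + 3a - 135 = (-a - 3)(-a^2 - 8a - 15) + (-36a - 180)
  -a^2 - 8a - 15 = ((1/36)a + 1/12)(-36a - 180) + (0)
Last nonzero remainder: -36a - 180. Dividing through by -36 gives the monic gcd a + 5.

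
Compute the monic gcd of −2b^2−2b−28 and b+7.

1

Euclidean algorithm in ℚ[b]:
  −2b^2−2b−28 = (−2b+12)(b+7) + (−112)
  b+7 = (−(1/112)b−1/16)(−112) + (0)
The last nonzero remainder is the constant −112, so the polynomials are coprime and gcd = 1.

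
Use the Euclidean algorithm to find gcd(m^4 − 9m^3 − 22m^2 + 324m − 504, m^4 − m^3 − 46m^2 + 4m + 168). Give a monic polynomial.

By polynomial division,
  m^4 − 9m^3 − 22m^2 + 324m − 504 = (m^4 − m^3 − 46m^2 + 4m + 168) + (−8m^3 + 24m^2 + 320m − 672)
  m^4 − m^3 − 46m^2 + 4m + 168 = (−(1/8)m − 1/4)(−8m^3 + 24m^2 + 320m − 672) + (0)
Last nonzero remainder: −8m^3 + 24m^2 + 320m − 672. Dividing through by −8 gives the monic gcd m^3 − 3m^2 − 40m + 84.

m^3 − 3m^2 − 40m + 84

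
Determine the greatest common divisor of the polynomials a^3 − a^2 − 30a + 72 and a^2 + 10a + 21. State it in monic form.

1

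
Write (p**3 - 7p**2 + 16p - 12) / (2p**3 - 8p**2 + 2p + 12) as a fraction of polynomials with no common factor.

Euclidean algorithm in ℚ[p]:
  p**3 - 7p**2 + 16p - 12 = (1/2)(2p**3 - 8p**2 + 2p + 12) + (-3p**2 + 15p - 18)
  2p**3 - 8p**2 + 2p + 12 = (-(2/3)p - 2/3)(-3p**2 + 15p - 18) + (0)
Last nonzero remainder: -3p**2 + 15p - 18. Dividing through by -3 gives the monic gcd p**2 - 5p + 6.
Cancel p**2 - 5p + 6 from numerator and denominator to get the reduced form.

(p - 2)/(2p + 2)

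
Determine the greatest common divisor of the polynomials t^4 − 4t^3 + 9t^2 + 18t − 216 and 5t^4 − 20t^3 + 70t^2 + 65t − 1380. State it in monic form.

By polynomial division,
  t^4 − 4t^3 + 9t^2 + 18t − 216 = (1/5)(5t^4 − 20t^3 + 70t^2 + 65t − 1380) + (−5t^2 + 5t + 60)
  5t^4 − 20t^3 + 70t^2 + 65t − 1380 = (−t^2 + 3t − 23)(−5t^2 + 5t + 60) + (0)
Last nonzero remainder: −5t^2 + 5t + 60. Dividing through by −5 gives the monic gcd t^2 − t − 12.

t^2 − t − 12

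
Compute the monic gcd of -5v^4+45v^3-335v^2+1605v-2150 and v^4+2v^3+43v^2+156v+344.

Repeated division with remainder:
  -5v^4+45v^3-335v^2+1605v-2150 = (-5)(v^4+2v^3+43v^2+156v+344) + (55v^3-120v^2+2385v-430)
  v^4+2v^3+43v^2+156v+344 = ((1/55)v+46/605)(55v^3-120v^2+2385v-430) + ((1060/121)v^2-(2120/121)v+45580/121)
  55v^3-120v^2+2385v-430 = ((1331/212)v-121/106)((1060/121)v^2-(2120/121)v+45580/121) + (0)
Last nonzero remainder: (1060/121)v^2-(2120/121)v+45580/121. Dividing through by 1060/121 gives the monic gcd v^2-2v+43.

v^2-2v+43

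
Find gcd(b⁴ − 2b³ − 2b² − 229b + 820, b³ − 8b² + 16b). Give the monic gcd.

Apply the Euclidean algorithm:
  b⁴ − 2b³ − 2b² − 229b + 820 = (b + 6)(b³ − 8b² + 16b) + (30b² − 325b + 820)
  b³ − 8b² + 16b = ((1/30)b + 17/180)(30b² − 325b + 820) + ((697/36)b − 697/9)
  30b² − 325b + 820 = ((1080/697)b − 180/17)((697/36)b − 697/9) + (0)
Last nonzero remainder: (697/36)b − 697/9. Dividing through by 697/36 gives the monic gcd b − 4.

b − 4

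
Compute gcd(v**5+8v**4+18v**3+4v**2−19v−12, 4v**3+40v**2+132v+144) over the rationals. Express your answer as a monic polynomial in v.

v**2+7v+12

Repeated division with remainder:
  v**5+8v**4+18v**3+4v**2−19v−12 = ((1/4)v**2−(1/2)v+5/4)(4v**3+40v**2+132v+144) + (−16v**2−112v−192)
  4v**3+40v**2+132v+144 = (−(1/4)v−3/4)(−16v**2−112v−192) + (0)
Last nonzero remainder: −16v**2−112v−192. Dividing through by −16 gives the monic gcd v**2+7v+12.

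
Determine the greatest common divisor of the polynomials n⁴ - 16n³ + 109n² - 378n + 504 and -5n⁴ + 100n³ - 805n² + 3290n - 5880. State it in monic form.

By polynomial division,
  n⁴ - 16n³ + 109n² - 378n + 504 = (-1/5)(-5n⁴ + 100n³ - 805n² + 3290n - 5880) + (4n³ - 52n² + 280n - 672)
  -5n⁴ + 100n³ - 805n² + 3290n - 5880 = (-(5/4)n + 35/4)(4n³ - 52n² + 280n - 672) + (0)
Last nonzero remainder: 4n³ - 52n² + 280n - 672. Dividing through by 4 gives the monic gcd n³ - 13n² + 70n - 168.

n³ - 13n² + 70n - 168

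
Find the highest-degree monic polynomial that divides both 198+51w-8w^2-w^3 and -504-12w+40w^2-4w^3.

-18-3w+w^2

Apply the Euclidean algorithm:
  -w^3-8w^2+51w+198 = (1/4)(-4w^3+40w^2-12w-504) + (-18w^2+54w+324)
  -4w^3+40w^2-12w-504 = ((2/9)w-14/9)(-18w^2+54w+324) + (0)
Last nonzero remainder: -18w^2+54w+324. Dividing through by -18 gives the monic gcd w^2-3w-18.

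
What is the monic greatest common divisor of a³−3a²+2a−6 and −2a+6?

a−3

Apply the Euclidean algorithm:
  a³−3a²+2a−6 = (−(1/2)a²−1)(−2a+6) + (0)
Last nonzero remainder: −2a+6. Dividing through by −2 gives the monic gcd a−3.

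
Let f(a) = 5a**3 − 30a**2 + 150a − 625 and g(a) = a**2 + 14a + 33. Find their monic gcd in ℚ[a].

Repeated division with remainder:
  5a**3 − 30a**2 + 150a − 625 = (5a − 100)(a**2 + 14a + 33) + (1385a + 2675)
  a**2 + 14a + 33 = ((1/1385)a + 3343/383645)(1385a + 2675) + (743552/76729)
  1385a + 2675 = ((106269665/743552)a + 205250075/743552)(743552/76729) + (0)
The last nonzero remainder is the constant 743552/76729, so the polynomials are coprime and gcd = 1.

1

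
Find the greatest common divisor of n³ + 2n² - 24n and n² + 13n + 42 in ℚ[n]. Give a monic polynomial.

n + 6

By polynomial division,
  n³ + 2n² - 24n = (n - 11)(n² + 13n + 42) + (77n + 462)
  n² + 13n + 42 = ((1/77)n + 1/11)(77n + 462) + (0)
Last nonzero remainder: 77n + 462. Dividing through by 77 gives the monic gcd n + 6.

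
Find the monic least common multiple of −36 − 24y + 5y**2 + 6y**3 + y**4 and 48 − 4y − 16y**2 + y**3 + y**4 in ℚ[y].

Euclidean algorithm in ℚ[y]:
  y**4 + 6y**3 + 5y**2 − 24y − 36 = (y**4 + y**3 − 16y**2 − 4y + 48) + (5y**3 + 21y**2 − 20y − 84)
  y**4 + y**3 − 16y**2 − 4y + 48 = ((1/5)y − 16/25)(5y**3 + 21y**2 − 20y − 84) + ((36/25)y**2 − 144/25)
  5y**3 + 21y**2 − 20y − 84 = ((125/36)y + 175/12)((36/25)y**2 − 144/25) + (0)
Last nonzero remainder: (36/25)y**2 − 144/25. Dividing through by 36/25 gives the monic gcd y**2 − 4.
Then lcm(f, g) = f·g / gcd(f, g); expanding and making the result monic gives the answer.

432 + 252y − 120y**2 − 91y**3 − y**4 + 7y**5 + y**6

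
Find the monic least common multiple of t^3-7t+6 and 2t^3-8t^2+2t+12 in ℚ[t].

t^5-2t^4-10t^3+20t^2+9t-18

Repeated division with remainder:
  t^3-7t+6 = (1/2)(2t^3-8t^2+2t+12) + (4t^2-8t)
  2t^3-8t^2+2t+12 = ((1/2)t-1)(4t^2-8t) + (-6t+12)
  4t^2-8t = (-(2/3)t)(-6t+12) + (0)
Last nonzero remainder: -6t+12. Dividing through by -6 gives the monic gcd t-2.
Then lcm(f, g) = f·g / gcd(f, g); expanding and making the result monic gives the answer.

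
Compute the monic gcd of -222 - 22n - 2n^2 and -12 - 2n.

1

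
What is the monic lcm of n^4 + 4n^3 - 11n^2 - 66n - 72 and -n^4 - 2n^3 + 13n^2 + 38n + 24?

n^5 + 5n^4 - 7n^3 - 77n^2 - 138n - 72

Euclidean algorithm in ℚ[n]:
  n^4 + 4n^3 - 11n^2 - 66n - 72 = (-1)(-n^4 - 2n^3 + 13n^2 + 38n + 24) + (2n^3 + 2n^2 - 28n - 48)
  -n^4 - 2n^3 + 13n^2 + 38n + 24 = (-(1/2)n - 1/2)(2n^3 + 2n^2 - 28n - 48) + (0)
Last nonzero remainder: 2n^3 + 2n^2 - 28n - 48. Dividing through by 2 gives the monic gcd n^3 + n^2 - 14n - 24.
Then lcm(f, g) = f·g / gcd(f, g); expanding and making the result monic gives the answer.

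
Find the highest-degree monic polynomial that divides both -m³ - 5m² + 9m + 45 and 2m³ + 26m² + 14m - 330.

m² + 2m - 15

Apply the Euclidean algorithm:
  -m³ - 5m² + 9m + 45 = (-1/2)(2m³ + 26m² + 14m - 330) + (8m² + 16m - 120)
  2m³ + 26m² + 14m - 330 = ((1/4)m + 11/4)(8m² + 16m - 120) + (0)
Last nonzero remainder: 8m² + 16m - 120. Dividing through by 8 gives the monic gcd m² + 2m - 15.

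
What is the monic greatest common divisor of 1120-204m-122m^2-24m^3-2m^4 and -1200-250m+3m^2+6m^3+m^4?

Apply the Euclidean algorithm:
  -2m^4-24m^3-122m^2-204m+1120 = (-2)(m^4+6m^3+3m^2-250m-1200) + (-12m^3-116m^2-704m-1280)
  m^4+6m^3+3m^2-250m-1200 = (-(1/12)m+11/36)(-12m^3-116m^2-704m-1280) + (-(182/9)m^2-(1274/9)m-7280/9)
  -12m^3-116m^2-704m-1280 = ((54/91)m+144/91)(-(182/9)m^2-(1274/9)m-7280/9) + (0)
Last nonzero remainder: -(182/9)m^2-(1274/9)m-7280/9. Dividing through by -182/9 gives the monic gcd m^2+7m+40.

40+7m+m^2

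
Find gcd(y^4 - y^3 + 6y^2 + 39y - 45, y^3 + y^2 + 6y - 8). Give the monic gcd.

y - 1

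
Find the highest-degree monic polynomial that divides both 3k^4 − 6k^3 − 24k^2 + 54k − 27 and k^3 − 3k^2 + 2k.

k − 1

By polynomial division,
  3k^4 − 6k^3 − 24k^2 + 54k − 27 = (3k + 3)(k^3 − 3k^2 + 2k) + (−21k^2 + 48k − 27)
  k^3 − 3k^2 + 2k = (−(1/21)k + 5/147)(−21k^2 + 48k − 27) + (−(45/49)k + 45/49)
  −21k^2 + 48k − 27 = ((343/15)k − 147/5)(−(45/49)k + 45/49) + (0)
Last nonzero remainder: −(45/49)k + 45/49. Dividing through by −45/49 gives the monic gcd k − 1.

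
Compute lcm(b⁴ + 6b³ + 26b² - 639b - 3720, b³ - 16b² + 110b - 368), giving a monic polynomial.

b⁶ - 2b⁵ + 24b⁴ - 571b³ + 2588b² + 366b - 171120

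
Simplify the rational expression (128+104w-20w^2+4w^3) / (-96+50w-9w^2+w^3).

(4+4w)/(-3+w)

Euclidean algorithm in ℚ[w]:
  4w^3-20w^2+104w+128 = (4)(w^3-9w^2+50w-96) + (16w^2-96w+512)
  w^3-9w^2+50w-96 = ((1/16)w-3/16)(16w^2-96w+512) + (0)
Last nonzero remainder: 16w^2-96w+512. Dividing through by 16 gives the monic gcd w^2-6w+32.
Cancel w^2-6w+32 from numerator and denominator to get the reduced form.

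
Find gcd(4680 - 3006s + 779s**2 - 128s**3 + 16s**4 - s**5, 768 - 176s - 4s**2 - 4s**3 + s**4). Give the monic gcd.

Apply the Euclidean algorithm:
  -s**5 + 16s**4 - 128s**3 + 779s**2 - 3006s + 4680 = (-s + 12)(s**4 - 4s**3 - 4s**2 - 176s + 768) + (-84s**3 + 651s**2 - 126s - 4536)
  s**4 - 4s**3 - 4s**2 - 176s + 768 = (-(1/84)s - 5/112)(-84s**3 + 651s**2 - 126s - 4536) + ((377/16)s**2 - (1885/8)s + 1131/2)
  -84s**3 + 651s**2 - 126s - 4536 = (-(1344/377)s - 3024/377)((377/16)s**2 - (1885/8)s + 1131/2) + (0)
Last nonzero remainder: (377/16)s**2 - (1885/8)s + 1131/2. Dividing through by 377/16 gives the monic gcd s**2 - 10s + 24.

24 - 10s + s**2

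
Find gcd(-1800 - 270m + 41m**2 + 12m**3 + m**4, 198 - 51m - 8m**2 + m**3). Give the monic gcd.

By polynomial division,
  m**4 + 12m**3 + 41m**2 - 270m - 1800 = (m + 20)(m**3 - 8m**2 - 51m + 198) + (252m**2 + 552m - 5760)
  m**3 - 8m**2 - 51m + 198 = ((1/252)m - 107/2646)(252m**2 + 552m - 5760) + (-(2567/441)m - 5134/147)
  252m**2 + 552m - 5760 = (-(111132/2567)m + 423360/2567)(-(2567/441)m - 5134/147) + (0)
Last nonzero remainder: -(2567/441)m - 5134/147. Dividing through by -2567/441 gives the monic gcd m + 6.

6 + m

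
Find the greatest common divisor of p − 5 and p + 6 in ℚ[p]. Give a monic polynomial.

1

Euclidean algorithm in ℚ[p]:
  p − 5 = (p + 6) + (−11)
  p + 6 = (−(1/11)p − 6/11)(−11) + (0)
The last nonzero remainder is the constant −11, so the polynomials are coprime and gcd = 1.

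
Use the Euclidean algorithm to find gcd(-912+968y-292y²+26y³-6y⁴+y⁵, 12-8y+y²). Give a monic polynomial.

12-8y+y²

By polynomial division,
  y⁵-6y⁴+26y³-292y²+968y-912 = (y³+2y²+30y-76)(y²-8y+12) + (0)
The last nonzero remainder y²-8y+12 is already monic.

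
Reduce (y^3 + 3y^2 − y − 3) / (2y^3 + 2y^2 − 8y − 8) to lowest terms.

(y^2 + 2y − 3)/(2y^2 − 8)

Apply the Euclidean algorithm:
  y^3 + 3y^2 − y − 3 = (1/2)(2y^3 + 2y^2 − 8y − 8) + (2y^2 + 3y + 1)
  2y^3 + 2y^2 − 8y − 8 = (y − 1/2)(2y^2 + 3y + 1) + (−(15/2)y − 15/2)
  2y^2 + 3y + 1 = (−(4/15)y − 2/15)(−(15/2)y − 15/2) + (0)
Last nonzero remainder: −(15/2)y − 15/2. Dividing through by −15/2 gives the monic gcd y + 1.
Cancel y + 1 from numerator and denominator to get the reduced form.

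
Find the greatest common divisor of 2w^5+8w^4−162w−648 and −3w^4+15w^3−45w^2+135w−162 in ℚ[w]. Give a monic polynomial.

w^3−3w^2+9w−27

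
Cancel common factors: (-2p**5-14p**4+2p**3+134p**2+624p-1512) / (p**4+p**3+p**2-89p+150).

(-2p**3-24p**2-106p-252)/(p**2+6p+25)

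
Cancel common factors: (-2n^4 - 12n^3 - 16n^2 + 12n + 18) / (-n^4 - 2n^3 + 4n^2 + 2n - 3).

Repeated division with remainder:
  -2n^4 - 12n^3 - 16n^2 + 12n + 18 = (2)(-n^4 - 2n^3 + 4n^2 + 2n - 3) + (-8n^3 - 24n^2 + 8n + 24)
  -n^4 - 2n^3 + 4n^2 + 2n - 3 = ((1/8)n - 1/8)(-8n^3 - 24n^2 + 8n + 24) + (0)
Last nonzero remainder: -8n^3 - 24n^2 + 8n + 24. Dividing through by -8 gives the monic gcd n^3 + 3n^2 - n - 3.
Cancel n^3 + 3n^2 - n - 3 from numerator and denominator to get the reduced form.

(2n + 6)/(n - 1)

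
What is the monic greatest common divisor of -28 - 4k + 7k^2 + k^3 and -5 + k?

1

By polynomial division,
  k^3 + 7k^2 - 4k - 28 = (k^2 + 12k + 56)(k - 5) + (252)
  k - 5 = ((1/252)k - 5/252)(252) + (0)
The last nonzero remainder is the constant 252, so the polynomials are coprime and gcd = 1.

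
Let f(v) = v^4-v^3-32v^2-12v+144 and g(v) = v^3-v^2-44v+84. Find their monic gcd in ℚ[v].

Repeated division with remainder:
  v^4-v^3-32v^2-12v+144 = (v)(v^3-v^2-44v+84) + (12v^2-96v+144)
  v^3-v^2-44v+84 = ((1/12)v+7/12)(12v^2-96v+144) + (0)
Last nonzero remainder: 12v^2-96v+144. Dividing through by 12 gives the monic gcd v^2-8v+12.

v^2-8v+12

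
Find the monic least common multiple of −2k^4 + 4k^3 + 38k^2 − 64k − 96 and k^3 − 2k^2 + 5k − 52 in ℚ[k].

k^6 − 10k^4 − 32k^3 − 135k^2 + 512k + 624

By polynomial division,
  −2k^4 + 4k^3 + 38k^2 − 64k − 96 = (−2k)(k^3 − 2k^2 + 5k − 52) + (48k^2 − 168k − 96)
  k^3 − 2k^2 + 5k − 52 = ((1/48)k + 1/32)(48k^2 − 168k − 96) + ((49/4)k − 49)
  48k^2 − 168k − 96 = ((192/49)k + 96/49)((49/4)k − 49) + (0)
Last nonzero remainder: (49/4)k − 49. Dividing through by 49/4 gives the monic gcd k − 4.
Then lcm(f, g) = f·g / gcd(f, g); expanding and making the result monic gives the answer.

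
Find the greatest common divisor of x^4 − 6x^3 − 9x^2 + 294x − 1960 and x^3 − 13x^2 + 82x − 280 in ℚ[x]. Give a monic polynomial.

x^3 − 13x^2 + 82x − 280

Apply the Euclidean algorithm:
  x^4 − 6x^3 − 9x^2 + 294x − 1960 = (x + 7)(x^3 − 13x^2 + 82x − 280) + (0)
The last nonzero remainder x^3 − 13x^2 + 82x − 280 is already monic.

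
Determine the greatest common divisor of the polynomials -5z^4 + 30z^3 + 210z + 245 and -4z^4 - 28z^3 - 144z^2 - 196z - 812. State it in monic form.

By polynomial division,
  -5z^4 + 30z^3 + 210z + 245 = (5/4)(-4z^4 - 28z^3 - 144z^2 - 196z - 812) + (65z^3 + 180z^2 + 455z + 1260)
  -4z^4 - 28z^3 - 144z^2 - 196z - 812 = (-(4/65)z - 44/169)(65z^3 + 180z^2 + 455z + 1260) + (-(11684/169)z^2 - 81788/169)
  65z^3 + 180z^2 + 455z + 1260 = (-(10985/11684)z - 7605/2921)(-(11684/169)z^2 - 81788/169) + (0)
Last nonzero remainder: -(11684/169)z^2 - 81788/169. Dividing through by -11684/169 gives the monic gcd z^2 + 7.

z^2 + 7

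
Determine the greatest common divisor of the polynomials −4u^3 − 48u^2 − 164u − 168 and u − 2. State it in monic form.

1

Repeated division with remainder:
  −4u^3 − 48u^2 − 164u − 168 = (−4u^2 − 56u − 276)(u − 2) + (−720)
  u − 2 = (−(1/720)u + 1/360)(−720) + (0)
The last nonzero remainder is the constant −720, so the polynomials are coprime and gcd = 1.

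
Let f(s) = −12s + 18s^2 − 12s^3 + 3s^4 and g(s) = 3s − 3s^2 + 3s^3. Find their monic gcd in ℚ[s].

s

Apply the Euclidean algorithm:
  3s^4 − 12s^3 + 18s^2 − 12s = (s − 3)(3s^3 − 3s^2 + 3s) + (6s^2 − 3s)
  3s^3 − 3s^2 + 3s = ((1/2)s − 1/4)(6s^2 − 3s) + ((9/4)s)
  6s^2 − 3s = ((8/3)s − 4/3)((9/4)s) + (0)
Last nonzero remainder: (9/4)s. Dividing through by 9/4 gives the monic gcd s.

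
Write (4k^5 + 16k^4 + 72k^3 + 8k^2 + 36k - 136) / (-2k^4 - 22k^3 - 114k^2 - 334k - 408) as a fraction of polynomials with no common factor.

Repeated division with remainder:
  4k^5 + 16k^4 + 72k^3 + 8k^2 + 36k - 136 = (-2k + 14)(-2k^4 - 22k^3 - 114k^2 - 334k - 408) + (152k^3 + 936k^2 + 3896k + 5576)
  -2k^4 - 22k^3 - 114k^2 - 334k - 408 = (-(1/76)k - 23/361)(152k^3 + 936k^2 + 3896k + 5576) + (-(1120/361)k^2 - (4480/361)k - 19040/361)
  152k^3 + 936k^2 + 3896k + 5576 = (-(6859/140)k - 14801/140)(-(1120/361)k^2 - (4480/361)k - 19040/361) + (0)
Last nonzero remainder: -(1120/361)k^2 - (4480/361)k - 19040/361. Dividing through by -1120/361 gives the monic gcd k^2 + 4k + 17.
Cancel k^2 + 4k + 17 from numerator and denominator to get the reduced form.

(-2k^3 - 2k + 4)/(k^2 + 7k + 12)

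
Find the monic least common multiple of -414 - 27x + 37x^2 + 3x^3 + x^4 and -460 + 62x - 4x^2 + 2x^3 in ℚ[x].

2070 - 279x - 212x^2 + 22x^3 - 2x^4 + x^5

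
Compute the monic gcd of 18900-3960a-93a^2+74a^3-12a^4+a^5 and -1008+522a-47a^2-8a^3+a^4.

By polynomial division,
  a^5-12a^4+74a^3-93a^2-3960a+18900 = (a-4)(a^4-8a^3-47a^2+522a-1008) + (89a^3-803a^2-864a+14868)
  a^4-8a^3-47a^2+522a-1008 = ((1/89)a+91/7921)(89a^3-803a^2-864a+14868) + (-(222318/7921)a^2+(2890134/7921)a-9337356/7921)
  89a^3-803a^2-864a+14868 = (-(704969/222318)a-467339/37053)(-(222318/7921)a^2+(2890134/7921)a-9337356/7921) + (0)
Last nonzero remainder: -(222318/7921)a^2+(2890134/7921)a-9337356/7921. Dividing through by -222318/7921 gives the monic gcd a^2-13a+42.

42-13a+a^2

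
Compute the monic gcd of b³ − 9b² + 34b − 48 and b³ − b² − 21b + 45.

b − 3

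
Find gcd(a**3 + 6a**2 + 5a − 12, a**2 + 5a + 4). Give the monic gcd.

a + 4

Apply the Euclidean algorithm:
  a**3 + 6a**2 + 5a − 12 = (a + 1)(a**2 + 5a + 4) + (−4a − 16)
  a**2 + 5a + 4 = (−(1/4)a − 1/4)(−4a − 16) + (0)
Last nonzero remainder: −4a − 16. Dividing through by −4 gives the monic gcd a + 4.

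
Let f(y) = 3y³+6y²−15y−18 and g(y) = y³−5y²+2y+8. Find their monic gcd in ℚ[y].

y²−y−2

Repeated division with remainder:
  3y³+6y²−15y−18 = (3)(y³−5y²+2y+8) + (21y²−21y−42)
  y³−5y²+2y+8 = ((1/21)y−4/21)(21y²−21y−42) + (0)
Last nonzero remainder: 21y²−21y−42. Dividing through by 21 gives the monic gcd y²−y−2.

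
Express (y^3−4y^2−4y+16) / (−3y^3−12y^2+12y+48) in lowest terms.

(−y+4)/(3y+12)

Euclidean algorithm in ℚ[y]:
  y^3−4y^2−4y+16 = (−1/3)(−3y^3−12y^2+12y+48) + (−8y^2+32)
  −3y^3−12y^2+12y+48 = ((3/8)y+3/2)(−8y^2+32) + (0)
Last nonzero remainder: −8y^2+32. Dividing through by −8 gives the monic gcd y^2−4.
Cancel y^2−4 from numerator and denominator to get the reduced form.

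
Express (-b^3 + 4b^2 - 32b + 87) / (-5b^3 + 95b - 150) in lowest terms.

(b^2 - b + 29)/(5b^2 + 15b - 50)

Apply the Euclidean algorithm:
  -b^3 + 4b^2 - 32b + 87 = (1/5)(-5b^3 + 95b - 150) + (4b^2 - 51b + 117)
  -5b^3 + 95b - 150 = (-(5/4)b - 255/16)(4b^2 - 51b + 117) + (-(9145/16)b + 27435/16)
  4b^2 - 51b + 117 = (-(64/9145)b + 624/9145)(-(9145/16)b + 27435/16) + (0)
Last nonzero remainder: -(9145/16)b + 27435/16. Dividing through by -9145/16 gives the monic gcd b - 3.
Cancel b - 3 from numerator and denominator to get the reduced form.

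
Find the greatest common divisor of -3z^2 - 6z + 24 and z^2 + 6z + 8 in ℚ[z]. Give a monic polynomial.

z + 4

Apply the Euclidean algorithm:
  -3z^2 - 6z + 24 = (-3)(z^2 + 6z + 8) + (12z + 48)
  z^2 + 6z + 8 = ((1/12)z + 1/6)(12z + 48) + (0)
Last nonzero remainder: 12z + 48. Dividing through by 12 gives the monic gcd z + 4.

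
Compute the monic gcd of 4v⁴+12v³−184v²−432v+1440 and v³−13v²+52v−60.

v²−8v+12

Repeated division with remainder:
  4v⁴+12v³−184v²−432v+1440 = (4v+64)(v³−13v²+52v−60) + (440v²−3520v+5280)
  v³−13v²+52v−60 = ((1/440)v−1/88)(440v²−3520v+5280) + (0)
Last nonzero remainder: 440v²−3520v+5280. Dividing through by 440 gives the monic gcd v²−8v+12.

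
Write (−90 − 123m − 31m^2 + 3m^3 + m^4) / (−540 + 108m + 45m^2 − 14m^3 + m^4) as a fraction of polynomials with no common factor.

Apply the Euclidean algorithm:
  m^4 + 3m^3 − 31m^2 − 123m − 90 = (m^4 − 14m^3 + 45m^2 + 108m − 540) + (17m^3 − 76m^2 − 231m + 450)
  m^4 − 14m^3 + 45m^2 + 108m − 540 = ((1/17)m − 162/289)(17m^3 − 76m^2 − 231m + 450) + ((4620/289)m^2 − (13860/289)m − 83160/289)
  17m^3 − 76m^2 − 231m + 450 = ((4913/4620)m − 1445/924)((4620/289)m^2 − (13860/289)m − 83160/289) + (0)
Last nonzero remainder: (4620/289)m^2 − (13860/289)m − 83160/289. Dividing through by 4620/289 gives the monic gcd m^2 − 3m − 18.
Cancel m^2 − 3m − 18 from numerator and denominator to get the reduced form.

(5 + 6m + m^2)/(30 − 11m + m^2)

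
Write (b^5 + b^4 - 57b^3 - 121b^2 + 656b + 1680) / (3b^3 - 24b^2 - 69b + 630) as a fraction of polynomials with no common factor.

Apply the Euclidean algorithm:
  b^5 + b^4 - 57b^3 - 121b^2 + 656b + 1680 = ((1/3)b^2 + 3b + 38/3)(3b^3 - 24b^2 - 69b + 630) + (180b^2 - 360b - 6300)
  3b^3 - 24b^2 - 69b + 630 = ((1/60)b - 1/10)(180b^2 - 360b - 6300) + (0)
Last nonzero remainder: 180b^2 - 360b - 6300. Dividing through by 180 gives the monic gcd b^2 - 2b - 35.
Cancel b^2 - 2b - 35 from numerator and denominator to get the reduced form.

(b^3 + 3b^2 - 16b - 48)/(3b - 18)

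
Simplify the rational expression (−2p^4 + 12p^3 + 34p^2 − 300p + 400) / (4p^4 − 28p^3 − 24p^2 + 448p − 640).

(−p − 5)/(2p + 8)

Apply the Euclidean algorithm:
  −2p^4 + 12p^3 + 34p^2 − 300p + 400 = (−1/2)(4p^4 − 28p^3 − 24p^2 + 448p − 640) + (−2p^3 + 22p^2 − 76p + 80)
  4p^4 − 28p^3 − 24p^2 + 448p − 640 = (−2p − 8)(−2p^3 + 22p^2 − 76p + 80) + (0)
Last nonzero remainder: −2p^3 + 22p^2 − 76p + 80. Dividing through by −2 gives the monic gcd p^3 − 11p^2 + 38p − 40.
Cancel p^3 − 11p^2 + 38p − 40 from numerator and denominator to get the reduced form.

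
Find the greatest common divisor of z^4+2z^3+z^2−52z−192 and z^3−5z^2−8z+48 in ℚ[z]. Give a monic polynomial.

By polynomial division,
  z^4+2z^3+z^2−52z−192 = (z+7)(z^3−5z^2−8z+48) + (44z^2−44z−528)
  z^3−5z^2−8z+48 = ((1/44)z−1/11)(44z^2−44z−528) + (0)
Last nonzero remainder: 44z^2−44z−528. Dividing through by 44 gives the monic gcd z^2−z−12.

z^2−z−12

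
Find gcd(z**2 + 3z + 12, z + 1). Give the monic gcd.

Repeated division with remainder:
  z**2 + 3z + 12 = (z + 2)(z + 1) + (10)
  z + 1 = ((1/10)z + 1/10)(10) + (0)
The last nonzero remainder is the constant 10, so the polynomials are coprime and gcd = 1.

1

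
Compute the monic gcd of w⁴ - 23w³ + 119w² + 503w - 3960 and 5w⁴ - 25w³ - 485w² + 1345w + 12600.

Euclidean algorithm in ℚ[w]:
  w⁴ - 23w³ + 119w² + 503w - 3960 = (1/5)(5w⁴ - 25w³ - 485w² + 1345w + 12600) + (-18w³ + 216w² + 234w - 6480)
  5w⁴ - 25w³ - 485w² + 1345w + 12600 = (-(5/18)w - 35/18)(-18w³ + 216w² + 234w - 6480) + (0)
Last nonzero remainder: -18w³ + 216w² + 234w - 6480. Dividing through by -18 gives the monic gcd w³ - 12w² - 13w + 360.

w³ - 12w² - 13w + 360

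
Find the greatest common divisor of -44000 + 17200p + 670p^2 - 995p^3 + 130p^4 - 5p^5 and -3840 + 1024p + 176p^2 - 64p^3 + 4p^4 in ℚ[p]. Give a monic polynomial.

160 - 16p - 10p^2 + p^3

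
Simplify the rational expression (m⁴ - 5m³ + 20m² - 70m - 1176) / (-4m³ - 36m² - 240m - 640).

Repeated division with remainder:
  m⁴ - 5m³ + 20m² - 70m - 1176 = (-(1/4)m + 7/2)(-4m³ - 36m² - 240m - 640) + (86m² + 610m + 1064)
  -4m³ - 36m² - 240m - 640 = (-(2/43)m - 164/1849)(86m² + 610m + 1064) + (-(252216/1849)m - 1008864/1849)
  86m² + 610m + 1064 = (-(79507/126108)m - 245917/126108)(-(252216/1849)m - 1008864/1849) + (0)
Last nonzero remainder: -(252216/1849)m - 1008864/1849. Dividing through by -252216/1849 gives the monic gcd m + 4.
Cancel m + 4 from numerator and denominator to get the reduced form.

(-m³ + 9m² - 56m + 294)/(4m² + 20m + 160)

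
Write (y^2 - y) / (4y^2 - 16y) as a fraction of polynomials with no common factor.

Repeated division with remainder:
  y^2 - y = (1/4)(4y^2 - 16y) + (3y)
  4y^2 - 16y = ((4/3)y - 16/3)(3y) + (0)
Last nonzero remainder: 3y. Dividing through by 3 gives the monic gcd y.
Cancel y from numerator and denominator to get the reduced form.

(y - 1)/(4y - 16)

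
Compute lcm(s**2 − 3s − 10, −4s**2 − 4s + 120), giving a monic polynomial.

s**3 + 3s**2 − 28s − 60

Repeated division with remainder:
  s**2 − 3s − 10 = (−1/4)(−4s**2 − 4s + 120) + (−4s + 20)
  −4s**2 − 4s + 120 = (s + 6)(−4s + 20) + (0)
Last nonzero remainder: −4s + 20. Dividing through by −4 gives the monic gcd s − 5.
Then lcm(f, g) = f·g / gcd(f, g); expanding and making the result monic gives the answer.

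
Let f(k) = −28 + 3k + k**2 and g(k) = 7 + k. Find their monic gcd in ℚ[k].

7 + k

Euclidean algorithm in ℚ[k]:
  k**2 + 3k − 28 = (k − 4)(k + 7) + (0)
The last nonzero remainder k + 7 is already monic.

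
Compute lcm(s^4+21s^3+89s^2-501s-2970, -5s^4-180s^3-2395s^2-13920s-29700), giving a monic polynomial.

By polynomial division,
  s^4+21s^3+89s^2-501s-2970 = (-1/5)(-5s^4-180s^3-2395s^2-13920s-29700) + (-15s^3-390s^2-3285s-8910)
  -5s^4-180s^3-2395s^2-13920s-29700 = ((1/3)s+10/3)(-15s^3-390s^2-3285s-8910) + (0)
Last nonzero remainder: -15s^3-390s^2-3285s-8910. Dividing through by -15 gives the monic gcd s^3+26s^2+219s+594.
Then lcm(f, g) = f·g / gcd(f, g); expanding and making the result monic gives the answer.

s^5+31s^4+299s^3+389s^2-7980s-29700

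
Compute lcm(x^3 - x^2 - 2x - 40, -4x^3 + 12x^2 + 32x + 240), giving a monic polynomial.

x^4 - 7x^3 + 4x^2 - 28x + 240

By polynomial division,
  x^3 - x^2 - 2x - 40 = (-1/4)(-4x^3 + 12x^2 + 32x + 240) + (2x^2 + 6x + 20)
  -4x^3 + 12x^2 + 32x + 240 = (-2x + 12)(2x^2 + 6x + 20) + (0)
Last nonzero remainder: 2x^2 + 6x + 20. Dividing through by 2 gives the monic gcd x^2 + 3x + 10.
Then lcm(f, g) = f·g / gcd(f, g); expanding and making the result monic gives the answer.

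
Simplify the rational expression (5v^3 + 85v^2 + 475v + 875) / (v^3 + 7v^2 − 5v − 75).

(5v + 35)/(v − 3)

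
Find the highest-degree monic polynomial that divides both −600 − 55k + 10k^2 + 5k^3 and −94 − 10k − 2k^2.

1

Repeated division with remainder:
  5k^3 + 10k^2 − 55k − 600 = (−(5/2)k + 15/2)(−2k^2 − 10k − 94) + (−215k + 105)
  −2k^2 − 10k − 94 = ((2/215)k + 472/9245)(−215k + 105) + (−183718/1849)
  −215k + 105 = ((397535/183718)k − 194145/183718)(−183718/1849) + (0)
The last nonzero remainder is the constant −183718/1849, so the polynomials are coprime and gcd = 1.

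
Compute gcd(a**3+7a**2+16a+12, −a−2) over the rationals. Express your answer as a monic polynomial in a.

Repeated division with remainder:
  a**3+7a**2+16a+12 = (−a**2−5a−6)(−a−2) + (0)
Last nonzero remainder: −a−2. Dividing through by −1 gives the monic gcd a+2.

a+2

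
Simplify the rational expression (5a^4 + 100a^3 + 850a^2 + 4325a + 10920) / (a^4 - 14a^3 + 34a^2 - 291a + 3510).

(5a^2 + 75a + 280)/(a^2 - 19a + 90)

Euclidean algorithm in ℚ[a]:
  5a^4 + 100a^3 + 850a^2 + 4325a + 10920 = (5)(a^4 - 14a^3 + 34a^2 - 291a + 3510) + (170a^3 + 680a^2 + 5780a - 6630)
  a^4 - 14a^3 + 34a^2 - 291a + 3510 = ((1/170)a - 9/85)(170a^3 + 680a^2 + 5780a - 6630) + (72a^2 + 360a + 2808)
  170a^3 + 680a^2 + 5780a - 6630 = ((85/36)a - 85/36)(72a^2 + 360a + 2808) + (0)
Last nonzero remainder: 72a^2 + 360a + 2808. Dividing through by 72 gives the monic gcd a^2 + 5a + 39.
Cancel a^2 + 5a + 39 from numerator and denominator to get the reduced form.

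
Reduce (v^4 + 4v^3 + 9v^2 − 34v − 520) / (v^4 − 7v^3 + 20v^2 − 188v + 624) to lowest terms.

(v + 5)/(v − 6)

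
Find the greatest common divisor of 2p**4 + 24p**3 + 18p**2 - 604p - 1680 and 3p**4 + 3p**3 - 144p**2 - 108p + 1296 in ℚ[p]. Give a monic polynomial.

Apply the Euclidean algorithm:
  2p**4 + 24p**3 + 18p**2 - 604p - 1680 = (2/3)(3p**4 + 3p**3 - 144p**2 - 108p + 1296) + (22p**3 + 114p**2 - 532p - 2544)
  3p**4 + 3p**3 - 144p**2 - 108p + 1296 = ((3/22)p - 69/121)(22p**3 + 114p**2 - 532p - 2544) + (-(780/121)p**2 - (7800/121)p - 18720/121)
  22p**3 + 114p**2 - 532p - 2544 = (-(1331/390)p + 6413/390)(-(780/121)p**2 - (7800/121)p - 18720/121) + (0)
Last nonzero remainder: -(780/121)p**2 - (7800/121)p - 18720/121. Dividing through by -780/121 gives the monic gcd p**2 + 10p + 24.

p**2 + 10p + 24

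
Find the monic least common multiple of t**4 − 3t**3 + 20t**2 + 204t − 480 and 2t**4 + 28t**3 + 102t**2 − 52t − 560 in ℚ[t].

t**6 + 8t**5 + 15t**4 + 340t**3 + 2324t**2 + 432t − 13440

Repeated division with remainder:
  t**4 − 3t**3 + 20t**2 + 204t − 480 = (1/2)(2t**4 + 28t**3 + 102t**2 − 52t − 560) + (−17t**3 − 31t**2 + 230t − 200)
  2t**4 + 28t**3 + 102t**2 − 52t − 560 = (−(2/17)t − 414/289)(−17t**3 − 31t**2 + 230t − 200) + ((24464/289)t**2 + (73392/289)t − 244640/289)
  −17t**3 − 31t**2 + 230t − 200 = (−(4913/24464)t + 1445/6116)((24464/289)t**2 + (73392/289)t − 244640/289) + (0)
Last nonzero remainder: (24464/289)t**2 + (73392/289)t − 244640/289. Dividing through by 24464/289 gives the monic gcd t**2 + 3t − 10.
Then lcm(f, g) = f·g / gcd(f, g); expanding and making the result monic gives the answer.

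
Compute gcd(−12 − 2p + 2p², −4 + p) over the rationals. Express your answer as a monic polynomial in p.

1

Apply the Euclidean algorithm:
  2p² − 2p − 12 = (2p + 6)(p − 4) + (12)
  p − 4 = ((1/12)p − 1/3)(12) + (0)
The last nonzero remainder is the constant 12, so the polynomials are coprime and gcd = 1.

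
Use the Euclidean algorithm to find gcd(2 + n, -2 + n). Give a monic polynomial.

1

Apply the Euclidean algorithm:
  n + 2 = (n - 2) + (4)
  n - 2 = ((1/4)n - 1/2)(4) + (0)
The last nonzero remainder is the constant 4, so the polynomials are coprime and gcd = 1.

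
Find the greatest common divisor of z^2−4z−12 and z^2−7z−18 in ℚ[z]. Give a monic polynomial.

z+2

By polynomial division,
  z^2−4z−12 = (z^2−7z−18) + (3z+6)
  z^2−7z−18 = ((1/3)z−3)(3z+6) + (0)
Last nonzero remainder: 3z+6. Dividing through by 3 gives the monic gcd z+2.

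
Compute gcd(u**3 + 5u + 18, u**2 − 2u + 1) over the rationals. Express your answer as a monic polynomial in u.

1

Euclidean algorithm in ℚ[u]:
  u**3 + 5u + 18 = (u + 2)(u**2 − 2u + 1) + (8u + 16)
  u**2 − 2u + 1 = ((1/8)u − 1/2)(8u + 16) + (9)
  8u + 16 = ((8/9)u + 16/9)(9) + (0)
The last nonzero remainder is the constant 9, so the polynomials are coprime and gcd = 1.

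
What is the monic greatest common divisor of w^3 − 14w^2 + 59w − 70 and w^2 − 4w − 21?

Repeated division with remainder:
  w^3 − 14w^2 + 59w − 70 = (w − 10)(w^2 − 4w − 21) + (40w − 280)
  w^2 − 4w − 21 = ((1/40)w + 3/40)(40w − 280) + (0)
Last nonzero remainder: 40w − 280. Dividing through by 40 gives the monic gcd w − 7.

w − 7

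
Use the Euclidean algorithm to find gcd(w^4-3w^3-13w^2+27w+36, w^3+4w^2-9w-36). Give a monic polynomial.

Apply the Euclidean algorithm:
  w^4-3w^3-13w^2+27w+36 = (w-7)(w^3+4w^2-9w-36) + (24w^2-216)
  w^3+4w^2-9w-36 = ((1/24)w+1/6)(24w^2-216) + (0)
Last nonzero remainder: 24w^2-216. Dividing through by 24 gives the monic gcd w^2-9.

w^2-9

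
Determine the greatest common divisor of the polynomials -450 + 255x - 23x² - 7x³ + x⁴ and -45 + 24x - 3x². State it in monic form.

15 - 8x + x²

By polynomial division,
  x⁴ - 7x³ - 23x² + 255x - 450 = (-(1/3)x² - (1/3)x + 10)(-3x² + 24x - 45) + (0)
Last nonzero remainder: -3x² + 24x - 45. Dividing through by -3 gives the monic gcd x² - 8x + 15.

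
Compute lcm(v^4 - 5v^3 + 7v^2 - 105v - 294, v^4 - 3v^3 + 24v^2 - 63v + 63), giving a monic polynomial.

Apply the Euclidean algorithm:
  v^4 - 5v^3 + 7v^2 - 105v - 294 = (v^4 - 3v^3 + 24v^2 - 63v + 63) + (-2v^3 - 17v^2 - 42v - 357)
  v^4 - 3v^3 + 24v^2 - 63v + 63 = (-(1/2)v + 23/4)(-2v^3 - 17v^2 - 42v - 357) + ((403/4)v^2 + 8463/4)
  -2v^3 - 17v^2 - 42v - 357 = (-(8/403)v - 68/403)((403/4)v^2 + 8463/4) + (0)
Last nonzero remainder: (403/4)v^2 + 8463/4. Dividing through by 403/4 gives the monic gcd v^2 + 21.
Then lcm(f, g) = f·g / gcd(f, g); expanding and making the result monic gives the answer.

v^6 - 8v^5 + 25v^4 - 141v^3 + 42v^2 + 567v - 882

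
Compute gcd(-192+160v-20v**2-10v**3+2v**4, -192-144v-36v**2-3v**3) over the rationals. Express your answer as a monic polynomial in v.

4+v

Apply the Euclidean algorithm:
  2v**4-10v**3-20v**2+160v-192 = (-(2/3)v+34/3)(-3v**3-36v**2-144v-192) + (292v**2+1664v+1984)
  -3v**3-36v**2-144v-192 = (-(3/292)v-345/5329)(292v**2+1664v+1984) + (-(84672/5329)v-338688/5329)
  292v**2+1664v+1984 = (-(389017/21168)v-165199/5292)(-(84672/5329)v-338688/5329) + (0)
Last nonzero remainder: -(84672/5329)v-338688/5329. Dividing through by -84672/5329 gives the monic gcd v+4.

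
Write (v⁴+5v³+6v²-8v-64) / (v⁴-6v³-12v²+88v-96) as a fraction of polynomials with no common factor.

(v²+3v+8)/(v²-8v+12)

By polynomial division,
  v⁴+5v³+6v²-8v-64 = (v⁴-6v³-12v²+88v-96) + (11v³+18v²-96v+32)
  v⁴-6v³-12v²+88v-96 = ((1/11)v-84/121)(11v³+18v²-96v+32) + ((1116/121)v²+(2232/121)v-8928/121)
  11v³+18v²-96v+32 = ((1331/1116)v-121/279)((1116/121)v²+(2232/121)v-8928/121) + (0)
Last nonzero remainder: (1116/121)v²+(2232/121)v-8928/121. Dividing through by 1116/121 gives the monic gcd v²+2v-8.
Cancel v²+2v-8 from numerator and denominator to get the reduced form.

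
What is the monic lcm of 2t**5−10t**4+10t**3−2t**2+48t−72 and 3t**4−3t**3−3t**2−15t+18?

t**6−6t**5+10t**4−6t**3+25t**2−60t+36

Apply the Euclidean algorithm:
  2t**5−10t**4+10t**3−2t**2+48t−72 = ((2/3)t−8/3)(3t**4−3t**3−3t**2−15t+18) + (4t**3−4t−24)
  3t**4−3t**3−3t**2−15t+18 = ((3/4)t−3/4)(4t**3−4t−24) + (0)
Last nonzero remainder: 4t**3−4t−24. Dividing through by 4 gives the monic gcd t**3−t−6.
Then lcm(f, g) = f·g / gcd(f, g); expanding and making the result monic gives the answer.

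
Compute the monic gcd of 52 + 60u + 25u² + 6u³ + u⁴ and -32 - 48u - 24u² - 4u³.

Repeated division with remainder:
  u⁴ + 6u³ + 25u² + 60u + 52 = (-(1/4)u)(-4u³ - 24u² - 48u - 32) + (13u² + 52u + 52)
  -4u³ - 24u² - 48u - 32 = (-(4/13)u - 8/13)(13u² + 52u + 52) + (0)
Last nonzero remainder: 13u² + 52u + 52. Dividing through by 13 gives the monic gcd u² + 4u + 4.

4 + 4u + u²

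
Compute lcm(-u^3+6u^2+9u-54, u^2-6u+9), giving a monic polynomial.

Euclidean algorithm in ℚ[u]:
  -u^3+6u^2+9u-54 = (-u)(u^2-6u+9) + (18u-54)
  u^2-6u+9 = ((1/18)u-1/6)(18u-54) + (0)
Last nonzero remainder: 18u-54. Dividing through by 18 gives the monic gcd u-3.
Then lcm(f, g) = f·g / gcd(f, g); expanding and making the result monic gives the answer.

u^4-9u^3+9u^2+81u-162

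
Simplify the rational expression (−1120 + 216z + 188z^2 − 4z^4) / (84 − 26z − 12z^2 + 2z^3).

(−40 − 18z − 2z^2)/(3 + z)

Repeated division with remainder:
  −4z^4 + 188z^2 + 216z − 1120 = (−2z − 12)(2z^3 − 12z^2 − 26z + 84) + (−8z^2 + 72z − 112)
  2z^3 − 12z^2 − 26z + 84 = (−(1/4)z − 3/4)(−8z^2 + 72z − 112) + (0)
Last nonzero remainder: −8z^2 + 72z − 112. Dividing through by −8 gives the monic gcd z^2 − 9z + 14.
Cancel z^2 − 9z + 14 from numerator and denominator to get the reduced form.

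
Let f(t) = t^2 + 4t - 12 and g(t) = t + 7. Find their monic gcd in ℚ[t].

Apply the Euclidean algorithm:
  t^2 + 4t - 12 = (t - 3)(t + 7) + (9)
  t + 7 = ((1/9)t + 7/9)(9) + (0)
The last nonzero remainder is the constant 9, so the polynomials are coprime and gcd = 1.

1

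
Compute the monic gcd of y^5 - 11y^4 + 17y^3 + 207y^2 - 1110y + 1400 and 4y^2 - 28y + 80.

y^2 - 7y + 20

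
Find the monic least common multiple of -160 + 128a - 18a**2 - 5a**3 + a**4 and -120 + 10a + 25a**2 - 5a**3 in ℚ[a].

960 - 608a - 180a**2 + 176a**3 - 19a**4 - 6a**5 + a**6

By polynomial division,
  a**4 - 5a**3 - 18a**2 + 128a - 160 = (-(1/5)a)(-5a**3 + 25a**2 + 10a - 120) + (-16a**2 + 104a - 160)
  -5a**3 + 25a**2 + 10a - 120 = ((5/16)a + 15/32)(-16a**2 + 104a - 160) + ((45/4)a - 45)
  -16a**2 + 104a - 160 = (-(64/45)a + 32/9)((45/4)a - 45) + (0)
Last nonzero remainder: (45/4)a - 45. Dividing through by 45/4 gives the monic gcd a - 4.
Then lcm(f, g) = f·g / gcd(f, g); expanding and making the result monic gives the answer.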